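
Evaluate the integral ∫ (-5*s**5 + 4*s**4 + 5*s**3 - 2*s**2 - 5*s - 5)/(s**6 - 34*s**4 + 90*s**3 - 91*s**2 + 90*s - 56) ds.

-3833*log(s - 4)/1122 + 79*log(s - 2)/90 - log(s - 1)/6 - 5741*log(s + 7)/2475 + 21*log(s**2 + 1)/1700 - 137*atan(s)/850 + C

Factor the denominator: (s - 4)*(s - 2)*(s - 1)*(s + 7)*(s**2 + 1).
Partial-fraction decomposition: (21*s - 137)/(850*(s**2 + 1)) - 5741/(2475*(s + 7)) - 1/(6*(s - 1)) + 79/(90*(s - 2)) - 3833/(1122*(s - 4)).
Integrate each term; A/(s−a) gives A·log|s−a|; the (Bs+D)/(s²+p²) term gives a log and an atan.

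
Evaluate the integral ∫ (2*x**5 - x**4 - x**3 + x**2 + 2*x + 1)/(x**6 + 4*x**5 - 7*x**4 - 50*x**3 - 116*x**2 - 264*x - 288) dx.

Factor the denominator: (x - 4)*(x + 2)*(x + 3)**2*(x**2 + 4).
Partial-fraction decomposition: -19*(53*x + 322)/(13520*(x**2 + 4)) + 2461/(8281*(x + 3)) - 536/(91*(x + 3)**2) + 71/(48*(x + 2)) + 1753/(5880*(x - 4)).
Integrate each term; A/(x−a) gives A·log|x−a|; the (Bx+D)/(x²+p²) term gives a log and an atan.

1753*log(x - 4)/5880 + 71*log(x + 2)/48 + 2461*log(x + 3)/8281 - 1007*log(x**2 + 4)/27040 - 3059*atan(x/2)/13520 + 536/(91*x + 273) + C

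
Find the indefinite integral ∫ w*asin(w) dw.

w**2*asin(w)/2 + w*sqrt(-w**2 + 1)/4 - asin(w)/4 + C

Use integration by parts with u = arcsin(w), dv = w dw.
Then du = 1/sqrt(-w**2 + 1) dw.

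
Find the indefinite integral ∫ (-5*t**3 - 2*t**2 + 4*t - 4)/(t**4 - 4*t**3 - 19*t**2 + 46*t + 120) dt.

Factor the denominator: (t - 5)*(t - 4)*(t + 2)*(t + 3).
Partial-fraction decomposition: -101/(56*(t + 3)) + 10/(21*(t + 2)) + 170/(21*(t - 4)) - 659/(56*(t - 5)).
Integrate each term: A/(t−a) contributes A·log|t−a|.

-659*log(t - 5)/56 + 170*log(t - 4)/21 + 10*log(t + 2)/21 - 101*log(t + 3)/56 + C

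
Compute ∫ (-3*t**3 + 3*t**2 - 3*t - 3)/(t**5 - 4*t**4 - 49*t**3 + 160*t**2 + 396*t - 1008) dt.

-151*log(t - 7)/325 + 53*log(t - 4)/140 - 21*log(t - 2)/400 - 19*log(t + 3)/175 + 257*log(t + 6)/1040 + C

Factor the denominator: (t - 7)*(t - 4)*(t - 2)*(t + 3)*(t + 6).
Partial-fraction decomposition: 257/(1040*(t + 6)) - 19/(175*(t + 3)) - 21/(400*(t - 2)) + 53/(140*(t - 4)) - 151/(325*(t - 7)).
Integrate each term: A/(t−a) contributes A·log|t−a|.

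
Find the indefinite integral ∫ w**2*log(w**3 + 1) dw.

w**3*log(w**3 + 1)/3 - w**3/3 + log(w**3 + 1)/3 + C

Let u = w**3 + 1, so du = (3*w**2) dw.
The integral becomes (1/3)·∫ log(u) du; integrate by parts with u′=log(u), dv′=du.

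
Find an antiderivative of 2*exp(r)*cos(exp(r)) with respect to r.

Let u = exp(r), so du = (exp(r)) dr.
Rewriting, the integral becomes 2·∫ cos(u) du = 2·sin(u).
Substituting back, u = exp(r).

2*sin(exp(r)) + C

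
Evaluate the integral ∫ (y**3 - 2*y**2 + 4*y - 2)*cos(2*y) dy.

Use integration by parts with u = y**3 - 2*y**2 + 4*y - 2, dv = cos(2*y) dy, so v = sin(2*y)/2.
Apply parts 3 times (tabular method): alternate signs, differentiate u down to 0, integrate dv up.

y**3*sin(2*y)/2 - y**2*sin(2*y) + 3*y**2*cos(2*y)/4 + 5*y*sin(2*y)/4 - y*cos(2*y) - sin(2*y)/2 + 5*cos(2*y)/8 + C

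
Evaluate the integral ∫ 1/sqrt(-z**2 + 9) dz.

asin(z/3) + C

Substitute z = 3·sin(θ), so dz = 3·cos(θ) dθ and the radical becomes sqrt(-z**2 + 9) = 3·cos(θ) by the Pythagorean identity.
Integrate the resulting trig expression in θ, then back-substitute θ = asin(z/3), sin(θ) = z/3, cos(θ) = sqrt(-z**2 + 9)/3 (absorbing any constant into C).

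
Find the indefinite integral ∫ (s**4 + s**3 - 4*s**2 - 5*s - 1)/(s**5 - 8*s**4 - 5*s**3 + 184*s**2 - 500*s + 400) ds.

104*log(s - 5)/15 - 235*log(s - 4)/36 + 293*log(s - 2)/588 + 212*log(s + 5)/2205 + 1/(14*s - 28) + C

Factor the denominator: (s - 5)*(s - 4)*(s - 2)**2*(s + 5).
Partial-fraction decomposition: 212/(2205*(s + 5)) + 293/(588*(s - 2)) - 1/(14*(s - 2)**2) - 235/(36*(s - 4)) + 104/(15*(s - 5)).
Integrate each term; A/(s−a) gives A·log|s−a|; A/(s−a)² gives −A/(s−a).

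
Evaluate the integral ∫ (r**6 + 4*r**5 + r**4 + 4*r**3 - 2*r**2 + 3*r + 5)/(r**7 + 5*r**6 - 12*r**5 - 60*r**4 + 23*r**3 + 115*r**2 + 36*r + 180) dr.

Factor the denominator: (r - 3)*(r - 2)*(r + 2)*(r + 3)*(r + 5)*(r**2 + 1).
Partial-fraction decomposition: (4*r + 19)/(650*(r**2 + 1)) + 1595/(4368*(r + 5)) + 73/(150*(r + 3)) - 89/(300*(r + 2)) - 243/(700*(r - 2)) + 943/(1200*(r - 3)).
Integrate each term; A/(r−a) gives A·log|r−a|; the (Br+D)/(r²+p²) term gives a log and an atan.

943*log(r - 3)/1200 - 243*log(r - 2)/700 - 89*log(r + 2)/300 + 73*log(r + 3)/150 + 1595*log(r + 5)/4368 + log(r**2 + 1)/325 + 19*atan(r)/650 + C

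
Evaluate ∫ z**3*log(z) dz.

Use integration by parts with u = log(z), dv = z**3 dz.
Then du = 1/z dz and v = z**4/4.

z**4*log(z)/4 - z**4/16 + C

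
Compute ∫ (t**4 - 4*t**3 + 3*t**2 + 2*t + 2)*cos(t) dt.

Use integration by parts with u = t**4 - 4*t**3 + 3*t**2 + 2*t + 2, dv = cos(t) dt, so v = sin(t).
Apply parts 4 times (tabular method): alternate signs, differentiate u down to 0, integrate dv up.

t**4*sin(t) - 4*t**3*sin(t) + 4*t**3*cos(t) - 9*t**2*sin(t) - 12*t**2*cos(t) + 26*t*sin(t) - 18*t*cos(t) + 20*sin(t) + 26*cos(t) + C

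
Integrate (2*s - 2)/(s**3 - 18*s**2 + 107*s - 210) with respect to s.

Factor the denominator: (s - 7)*(s - 6)*(s - 5).
Partial-fraction decomposition: 4/(s - 5) - 10/(s - 6) + 6/(s - 7).
Integrate each term: A/(s−a) contributes A·log|s−a|.

6*log(s - 7) - 10*log(s - 6) + 4*log(s - 5) + C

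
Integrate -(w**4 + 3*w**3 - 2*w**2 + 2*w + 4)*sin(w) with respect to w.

Use integration by parts with u = w**4 + 3*w**3 - 2*w**2 + 2*w + 4, dv = -sin(w) dw, so v = cos(w).
Apply parts 4 times (tabular method): alternate signs, differentiate u down to 0, integrate dv up.

w**4*cos(w) - 4*w**3*sin(w) + 3*w**3*cos(w) - 9*w**2*sin(w) - 14*w**2*cos(w) + 28*w*sin(w) - 16*w*cos(w) + 16*sin(w) + 32*cos(w) + C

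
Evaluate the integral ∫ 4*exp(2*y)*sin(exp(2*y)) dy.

-2*cos(exp(2*y)) + C

Let u = exp(2*y), so du = (2*exp(2*y)) dy.
Rewriting, the integral becomes 2·∫ sin(u) du = 2·-cos(u).
Substituting back, u = exp(2*y).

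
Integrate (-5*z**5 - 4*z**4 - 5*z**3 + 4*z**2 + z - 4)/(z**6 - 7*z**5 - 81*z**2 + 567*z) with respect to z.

-4*log(z)/567 - 19031*log(z - 7)/3248 + 1639*log(z - 3)/1296 - 211*log(z + 3)/648 - 683*log(z**2 + 9)/18792 - 959*atan(z/3)/1044 + C

Factor the denominator: z*(z - 7)*(z - 3)*(z + 3)*(z**2 + 9).
Partial-fraction decomposition: -(683*z + 25893)/(9396*(z**2 + 9)) - 211/(648*(z + 3)) + 1639/(1296*(z - 3)) - 19031/(3248*(z - 7)) - 4/(567*z).
Integrate each term; A/(z−a) gives A·log|z−a|; the (Bz+D)/(z²+p²) term gives a log and an atan.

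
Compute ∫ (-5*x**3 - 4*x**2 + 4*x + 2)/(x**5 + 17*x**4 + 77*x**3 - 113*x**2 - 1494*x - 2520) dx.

Factor the denominator: (x - 4)*(x + 3)*(x + 5)*(x + 6)*(x + 7).
Partial-fraction decomposition: 1493/(88*(x + 7)) - 457/(15*(x + 6)) + 169/(12*(x + 5)) - 89/(168*(x + 3)) - 61/(1155*(x - 4)).
Integrate each term: A/(x−a) contributes A·log|x−a|.

-61*log(x - 4)/1155 - 89*log(x + 3)/168 + 169*log(x + 5)/12 - 457*log(x + 6)/15 + 1493*log(x + 7)/88 + C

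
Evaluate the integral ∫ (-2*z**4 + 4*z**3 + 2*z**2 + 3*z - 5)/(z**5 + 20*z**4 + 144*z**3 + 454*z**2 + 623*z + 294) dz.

-log(z + 1)/6 + 67*log(z + 2)/25 - 133*log(z + 3)/16 + 4559*log(z + 7)/1200 - 1017/(20*z + 140) + C

Factor the denominator: (z + 1)*(z + 2)*(z + 3)*(z + 7)**2.
Partial-fraction decomposition: 4559/(1200*(z + 7)) + 1017/(20*(z + 7)**2) - 133/(16*(z + 3)) + 67/(25*(z + 2)) - 1/(6*(z + 1)).
Integrate each term; A/(z−a) gives A·log|z−a|; A/(z−a)² gives −A/(z−a).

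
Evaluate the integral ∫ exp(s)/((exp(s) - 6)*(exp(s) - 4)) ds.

Let u = e^s, du = e^s ds.
The integral becomes ∫ du/((u-4)(u-6)); decompose into partial fractions.

log(exp(s) - 6)/2 - log(exp(s) - 4)/2 + C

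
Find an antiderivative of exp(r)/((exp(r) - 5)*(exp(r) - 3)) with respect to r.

Let u = e^r, du = e^r dr.
The integral becomes ∫ du/((u-5)(u-3)); decompose into partial fractions.

log(exp(r) - 5)/2 - log(exp(r) - 3)/2 + C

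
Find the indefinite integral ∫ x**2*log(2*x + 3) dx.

x**3*log(2*x + 3)/3 - x**3/9 + x**2/4 - 3*x/4 + 9*log(2*x + 3)/8 + C

Use integration by parts with u = log(2*x + 3), dv = x**2 dx.
Then du = 2/(2*x + 3) dx and v = x**3/3.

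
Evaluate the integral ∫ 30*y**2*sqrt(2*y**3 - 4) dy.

10*(2*y**3 - 4)**(3/2)/3 + C

Let u = 2*y**3 - 4, so du = (6*y**2) dy.
Rewriting, the integral becomes 5·∫ √u du = 5·(2/3)u^(3/2).
Substituting back, u = 2*y**3 - 4.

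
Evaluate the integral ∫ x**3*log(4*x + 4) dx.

x**4*log(4*x + 4)/4 - x**4/16 + x**3/12 - x**2/8 + x/4 - log(x + 1)/4 + C

Use integration by parts with u = log(4*x + 4), dv = x**3 dx.
Then du = 4/(4*x + 4) dx and v = x**4/4.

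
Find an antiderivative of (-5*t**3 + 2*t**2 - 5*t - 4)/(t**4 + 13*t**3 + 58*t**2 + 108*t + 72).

Factor the denominator: (t + 2)**2*(t + 3)*(t + 6).
Partial-fraction decomposition: -589/(24*(t + 6)) + 164/(3*(t + 3)) - 281/(8*(t + 2)) + 27/(2*(t + 2)**2).
Integrate each term; A/(t−a) gives A·log|t−a|; A/(t−a)² gives −A/(t−a).

-281*log(t + 2)/8 + 164*log(t + 3)/3 - 589*log(t + 6)/24 - 27/(2*t + 4) + C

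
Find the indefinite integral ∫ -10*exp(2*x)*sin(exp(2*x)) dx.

Let u = exp(2*x), so du = (2*exp(2*x)) dx.
Rewriting, the integral becomes -5·∫ sin(u) du = -5·-cos(u).
Substituting back, u = exp(2*x).

5*cos(exp(2*x)) + C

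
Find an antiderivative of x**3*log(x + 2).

Use integration by parts with u = log(x + 2), dv = x**3 dx.
Then du = 1/(x + 2) dx and v = x**4/4.

x**4*log(x + 2)/4 - x**4/16 + x**3/6 - x**2/2 + 2*x - 4*log(x + 2) + C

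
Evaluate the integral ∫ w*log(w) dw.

w**2*log(w)/2 - w**2/4 + C

Use integration by parts with u = log(w), dv = w dw.
Then du = 1/w dw and v = w**2/2.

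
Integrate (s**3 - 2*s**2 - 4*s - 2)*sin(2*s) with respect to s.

-s**3*cos(2*s)/2 + 3*s**2*sin(2*s)/4 + s**2*cos(2*s) - s*sin(2*s) + 11*s*cos(2*s)/4 - 11*sin(2*s)/8 + cos(2*s)/2 + C

Use integration by parts with u = s**3 - 2*s**2 - 4*s - 2, dv = sin(2*s) ds, so v = -cos(2*s)/2.
Apply parts 3 times (tabular method): alternate signs, differentiate u down to 0, integrate dv up.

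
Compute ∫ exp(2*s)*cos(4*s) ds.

Let I denote the integral. Integrate by parts with u = cos(4*s), dv = exp(2*s) ds, so v = exp(2*s)/2: I = exp(2*s)*cos(4*s)/2 + 2·∫ exp(2*s)*sin(4*s) ds.
Apply parts again with u = sin(4*s), dv = exp(2*s) ds: ∫ exp(2*s)*sin(4*s) ds = exp(2*s)*sin(4*s)/2 − 2·I. Substituting back brings back I: I = exp(2*s)*sin(4*s) + exp(2*s)*cos(4*s)/2 − 4·I.
Solving for I: (1 + 4)·I equals the remaining terms, so I = (1/5)·(exp(2*s)*sin(4*s) + exp(2*s)*cos(4*s)/2).

exp(2*s)*sin(4*s)/5 + exp(2*s)*cos(4*s)/10 + C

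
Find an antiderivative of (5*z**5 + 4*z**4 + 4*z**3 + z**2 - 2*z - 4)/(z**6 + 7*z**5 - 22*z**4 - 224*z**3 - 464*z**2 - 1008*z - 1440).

11237*log(z - 6)/10560 + 31*log(z + 2)/192 - 13594*log(z + 5)/957 + 8629*log(z + 6)/480 + log(z**2 + 4)/928 - 259*atan(z/2)/2320 + C

Factor the denominator: (z - 6)*(z + 2)*(z + 5)*(z + 6)*(z**2 + 4).
Partial-fraction decomposition: (5*z - 518)/(2320*(z**2 + 4)) + 8629/(480*(z + 6)) - 13594/(957*(z + 5)) + 31/(192*(z + 2)) + 11237/(10560*(z - 6)).
Integrate each term; A/(z−a) gives A·log|z−a|; the (Bz+D)/(z²+p²) term gives a log and an atan.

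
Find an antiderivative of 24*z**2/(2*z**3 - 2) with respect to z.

Let u = 2*z**3 - 2, so du = (6*z**2) dz.
Rewriting, the integral becomes 4·∫ 1/u du = 4·log(u).
Substituting back, u = 2*z**3 - 2.

4*log(2*z**3 - 2) + C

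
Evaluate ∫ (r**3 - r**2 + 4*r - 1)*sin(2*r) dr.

Use integration by parts with u = r**3 - r**2 + 4*r - 1, dv = sin(2*r) dr, so v = -cos(2*r)/2.
Apply parts 3 times (tabular method): alternate signs, differentiate u down to 0, integrate dv up.

-r**3*cos(2*r)/2 + 3*r**2*sin(2*r)/4 + r**2*cos(2*r)/2 - r*sin(2*r)/2 - 5*r*cos(2*r)/4 + 5*sin(2*r)/8 + cos(2*r)/4 + C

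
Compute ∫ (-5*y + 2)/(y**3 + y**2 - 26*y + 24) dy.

Factor the denominator: (y - 4)*(y - 1)*(y + 6).
Partial-fraction decomposition: 16/(35*(y + 6)) + 1/(7*(y - 1)) - 3/(5*(y - 4)).
Integrate each term: A/(y−a) contributes A·log|y−a|.

-3*log(y - 4)/5 + log(y - 1)/7 + 16*log(y + 6)/35 + C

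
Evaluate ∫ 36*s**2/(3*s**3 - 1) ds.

Let u = 3*s**3 - 1, so du = (9*s**2) ds.
Rewriting, the integral becomes 4·∫ 1/u du = 4·log(u).
Substituting back, u = 3*s**3 - 1.

4*log(3*s**3 - 1) + C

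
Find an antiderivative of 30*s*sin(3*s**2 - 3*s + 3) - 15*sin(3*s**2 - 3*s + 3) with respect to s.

Let u = 3*s**2 - 3*s + 3, so du = (6*s - 3) ds.
Rewriting, the integral becomes 5·∫ sin(u) du = 5·-cos(u).
Substituting back, u = 3*s**2 - 3*s + 3.

-5*cos(3*s**2 - 3*s + 3) + C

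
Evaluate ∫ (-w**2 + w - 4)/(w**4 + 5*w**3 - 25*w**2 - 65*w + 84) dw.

Factor the denominator: (w - 4)*(w - 1)*(w + 3)*(w + 7).
Partial-fraction decomposition: 15/(88*(w + 7)) - 1/(7*(w + 3)) + 1/(24*(w - 1)) - 16/(231*(w - 4)).
Integrate each term: A/(w−a) contributes A·log|w−a|.

-16*log(w - 4)/231 + log(w - 1)/24 - log(w + 3)/7 + 15*log(w + 7)/88 + C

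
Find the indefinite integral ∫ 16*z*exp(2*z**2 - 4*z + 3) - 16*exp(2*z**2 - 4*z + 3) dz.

4*exp(2*z**2 - 4*z + 3) + C

Let u = 2*z**2 - 4*z + 3, so du = (4*z - 4) dz.
Rewriting, the integral becomes 4·∫ e^u du = 4·e^u.
Substituting back, u = 2*z**2 - 4*z + 3.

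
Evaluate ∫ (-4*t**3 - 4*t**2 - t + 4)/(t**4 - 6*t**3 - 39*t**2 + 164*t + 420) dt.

-1571*log(t - 7)/108 + 505*log(t - 6)/44 + 11*log(t + 2)/108 - 409*log(t + 5)/396 + C

Factor the denominator: (t - 7)*(t - 6)*(t + 2)*(t + 5).
Partial-fraction decomposition: -409/(396*(t + 5)) + 11/(108*(t + 2)) + 505/(44*(t - 6)) - 1571/(108*(t - 7)).
Integrate each term: A/(t−a) contributes A·log|t−a|.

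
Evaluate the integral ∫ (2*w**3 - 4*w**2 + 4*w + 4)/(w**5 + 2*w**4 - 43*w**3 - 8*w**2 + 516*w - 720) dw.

7*log(w - 4)/15 - 17*log(w - 3)/36 + 3*log(w - 2)/28 + 61*log(w + 5)/84 - 149*log(w + 6)/180 + C

Factor the denominator: (w - 4)*(w - 3)*(w - 2)*(w + 5)*(w + 6).
Partial-fraction decomposition: -149/(180*(w + 6)) + 61/(84*(w + 5)) + 3/(28*(w - 2)) - 17/(36*(w - 3)) + 7/(15*(w - 4)).
Integrate each term: A/(w−a) contributes A·log|w−a|.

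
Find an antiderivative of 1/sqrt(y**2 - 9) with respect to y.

log(y + sqrt(y**2 - 9)) + C

Substitute y = 3·sec(θ), so dy = 3·sec(θ)*tan(θ) dθ and the radical becomes sqrt(y**2 - 9) = 3·tan(θ) by the Pythagorean identity.
Integrate the resulting trig expression in θ, then back-substitute sec(θ) = y/3, tan(θ) = sqrt(y**2 - 9)/3 (absorbing any constant into C).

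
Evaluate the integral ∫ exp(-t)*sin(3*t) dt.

-exp(-t)*sin(3*t)/10 - 3*exp(-t)*cos(3*t)/10 + C

Let I denote the integral. Integrate by parts with u = sin(3*t), dv = exp(-t) dt, so v = -exp(-t): I = -exp(-t)*sin(3*t) + 3·∫ exp(-t)*cos(3*t) dt.
Apply parts again with u = cos(3*t), dv = exp(-t) dt: ∫ exp(-t)*cos(3*t) dt = -exp(-t)*cos(3*t) − 3·I. Substituting back brings back I: I = -exp(-t)*sin(3*t) - 3*exp(-t)*cos(3*t) − 9·I.
Solving for I: (1 + 9)·I equals the remaining terms, so I = (1/10)·(-exp(-t)*sin(3*t) - 3*exp(-t)*cos(3*t)).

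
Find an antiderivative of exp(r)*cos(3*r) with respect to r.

Let I denote the integral. Integrate by parts with u = cos(3*r), dv = exp(r) dr, so v = exp(r): I = exp(r)*cos(3*r) + 3·∫ exp(r)*sin(3*r) dr.
Apply parts again with u = sin(3*r), dv = exp(r) dr: ∫ exp(r)*sin(3*r) dr = exp(r)*sin(3*r) − 3·I. Substituting back brings back I: I = 3*exp(r)*sin(3*r) + exp(r)*cos(3*r) − 9·I.
Solving for I: (1 + 9)·I equals the remaining terms, so I = (1/10)·(3*exp(r)*sin(3*r) + exp(r)*cos(3*r)).

3*exp(r)*sin(3*r)/10 + exp(r)*cos(3*r)/10 + C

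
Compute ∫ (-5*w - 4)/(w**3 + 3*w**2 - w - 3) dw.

-9*log(w - 1)/8 - log(w + 1)/4 + 11*log(w + 3)/8 + C

Factor the denominator: (w - 1)*(w + 1)*(w + 3).
Partial-fraction decomposition: 11/(8*(w + 3)) - 1/(4*(w + 1)) - 9/(8*(w - 1)).
Integrate each term: A/(w−a) contributes A·log|w−a|.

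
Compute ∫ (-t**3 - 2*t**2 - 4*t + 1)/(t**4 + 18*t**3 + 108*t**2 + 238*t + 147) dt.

log(t + 1)/18 - 11*log(t + 3)/16 - 53*log(t + 7)/144 - 137/(12*t + 84) + C

Factor the denominator: (t + 1)*(t + 3)*(t + 7)**2.
Partial-fraction decomposition: -53/(144*(t + 7)) + 137/(12*(t + 7)**2) - 11/(16*(t + 3)) + 1/(18*(t + 1)).
Integrate each term; A/(t−a) gives A·log|t−a|; A/(t−a)² gives −A/(t−a).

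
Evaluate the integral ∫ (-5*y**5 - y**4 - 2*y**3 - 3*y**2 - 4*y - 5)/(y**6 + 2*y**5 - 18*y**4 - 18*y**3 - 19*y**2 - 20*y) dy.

Factor the denominator: y*(y - 4)*(y + 1)*(y + 5)*(y**2 + 1).
Partial-fraction decomposition: -(103*y - 47)/(442*(y**2 + 1)) - 1519/(468*(y + 5)) + 1/(20*(y + 1)) - 5573/(3060*(y - 4)) + 1/(4*y).
Integrate each term; A/(y−a) gives A·log|y−a|; the (By+D)/(y²+p²) term gives a log and an atan.

log(y)/4 - 5573*log(y - 4)/3060 + log(y + 1)/20 - 1519*log(y + 5)/468 - 103*log(y**2 + 1)/884 + 47*atan(y)/442 + C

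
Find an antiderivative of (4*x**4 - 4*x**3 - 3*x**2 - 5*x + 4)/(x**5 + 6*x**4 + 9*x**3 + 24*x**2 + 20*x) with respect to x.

Factor the denominator: x*(x + 1)*(x + 5)*(x**2 + 4).
Partial-fraction decomposition: -(86*x + 469)/(145*(x**2 + 4)) + 1477/(290*(x + 5)) - 7/(10*(x + 1)) + 1/(5*x).
Integrate each term; A/(x−a) gives A·log|x−a|; the (Bx+D)/(x²+p²) term gives a log and an atan.

log(x)/5 - 7*log(x + 1)/10 + 1477*log(x + 5)/290 - 43*log(x**2 + 4)/145 - 469*atan(x/2)/290 + C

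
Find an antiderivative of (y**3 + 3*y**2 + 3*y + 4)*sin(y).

Use integration by parts with u = y**3 + 3*y**2 + 3*y + 4, dv = sin(y) dy, so v = -cos(y).
Apply parts 3 times (tabular method): alternate signs, differentiate u down to 0, integrate dv up.

-y**3*cos(y) + 3*y**2*sin(y) - 3*y**2*cos(y) + 6*y*sin(y) + 3*y*cos(y) - 3*sin(y) + 2*cos(y) + C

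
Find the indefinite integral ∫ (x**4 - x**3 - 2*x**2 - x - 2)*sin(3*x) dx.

Use integration by parts with u = x**4 - x**3 - 2*x**2 - x - 2, dv = sin(3*x) dx, so v = -cos(3*x)/3.
Apply parts 4 times (tabular method): alternate signs, differentiate u down to 0, integrate dv up.

-x**4*cos(3*x)/3 + 4*x**3*sin(3*x)/9 + x**3*cos(3*x)/3 - x**2*sin(3*x)/3 + 10*x**2*cos(3*x)/9 - 20*x*sin(3*x)/27 + x*cos(3*x)/9 - sin(3*x)/27 + 34*cos(3*x)/81 + C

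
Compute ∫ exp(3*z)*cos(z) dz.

Let I denote the integral. Integrate by parts with u = cos(z), dv = exp(3*z) dz, so v = exp(3*z)/3: I = exp(3*z)*cos(z)/3 + (1/3)·∫ exp(3*z)*sin(z) dz.
Apply parts again with u = sin(z), dv = exp(3*z) dz: ∫ exp(3*z)*sin(z) dz = exp(3*z)*sin(z)/3 − (1/3)·I. Substituting back brings back I: I = exp(3*z)*sin(z)/9 + exp(3*z)*cos(z)/3 − (1/9)·I.
Solving for I: (1 + 1/9)·I equals the remaining terms, so I = (9/10)·(exp(3*z)*sin(z)/9 + exp(3*z)*cos(z)/3).

exp(3*z)*sin(z)/10 + 3*exp(3*z)*cos(z)/10 + C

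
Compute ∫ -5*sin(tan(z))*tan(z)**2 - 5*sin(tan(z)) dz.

Let u = tan(z), so du = (tan(z)**2 + 1) dz.
Rewriting, the integral becomes -5·∫ sin(u) du = -5·-cos(u).
Substituting back, u = tan(z).

5*cos(tan(z)) + C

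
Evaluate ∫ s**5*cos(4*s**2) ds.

Let u = s², du = 2s ds; rewrite as (1/2)∫ u^2·cos(4u) du.
Now integrate by parts 2 times.

s**4*sin(4*s**2)/8 + s**2*cos(4*s**2)/16 - sin(4*s**2)/64 + C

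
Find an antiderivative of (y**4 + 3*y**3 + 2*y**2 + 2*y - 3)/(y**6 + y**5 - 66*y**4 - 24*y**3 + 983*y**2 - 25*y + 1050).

2025*log(y - 6)/5291 - 1057*log(y - 5)/3120 + 287*log(y + 5)/5720 - 1453*log(y + 7)/15600 - 47*log(y**2 + 1)/96200 - 171*atan(y)/48100 + C

Factor the denominator: (y - 6)*(y - 5)*(y + 5)*(y + 7)*(y**2 + 1).
Partial-fraction decomposition: -(47*y + 171)/(48100*(y**2 + 1)) - 1453/(15600*(y + 7)) + 287/(5720*(y + 5)) - 1057/(3120*(y - 5)) + 2025/(5291*(y - 6)).
Integrate each term; A/(y−a) gives A·log|y−a|; the (By+D)/(y²+p²) term gives a log and an atan.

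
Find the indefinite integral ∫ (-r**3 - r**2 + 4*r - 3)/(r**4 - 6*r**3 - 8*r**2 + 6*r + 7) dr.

Factor the denominator: (r - 7)*(r - 1)*(r + 1)**2.
Partial-fraction decomposition: -11/(128*(r + 1)) - 7/(16*(r + 1)**2) + 1/(24*(r - 1)) - 367/(384*(r - 7)).
Integrate each term; A/(r−a) gives A·log|r−a|; A/(r−a)² gives −A/(r−a).

-367*log(r - 7)/384 + log(r - 1)/24 - 11*log(r + 1)/128 + 7/(16*r + 16) + C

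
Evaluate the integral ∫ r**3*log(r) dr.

r**4*log(r)/4 - r**4/16 + C

Use integration by parts with u = log(r), dv = r**3 dr.
Then du = 1/r dr and v = r**4/4.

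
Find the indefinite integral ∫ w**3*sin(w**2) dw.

-w**2*cos(w**2)/2 + sin(w**2)/2 + C

Let u = w², du = 2w dw; rewrite as (1/2)∫ u^1·sin(1u) du.
Now integrate by parts 1 time.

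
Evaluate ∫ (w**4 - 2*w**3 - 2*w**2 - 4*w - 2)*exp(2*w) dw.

(w**4 - 4*w**3 + 4*w**2 - 8*w + 2)*exp(2*w)/2 + C

Use integration by parts with u = w**4 - 2*w**3 - 2*w**2 - 4*w - 2, dv = exp(2*w) dw, so v = exp(2*w)/2.
Apply parts 4 times (tabular method): alternate signs, differentiate u down to 0, integrate dv up.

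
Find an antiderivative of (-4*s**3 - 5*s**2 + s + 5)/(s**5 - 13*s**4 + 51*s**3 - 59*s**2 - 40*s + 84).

-321*log(s - 7)/160 + 145*log(s - 3)/16 - 106*log(s - 2)/15 + log(s + 1)/96 + 3/(s - 2) + C

Factor the denominator: (s - 7)*(s - 3)*(s - 2)**2*(s + 1).
Partial-fraction decomposition: 1/(96*(s + 1)) - 106/(15*(s - 2)) - 3/(s - 2)**2 + 145/(16*(s - 3)) - 321/(160*(s - 7)).
Integrate each term; A/(s−a) gives A·log|s−a|; A/(s−a)² gives −A/(s−a).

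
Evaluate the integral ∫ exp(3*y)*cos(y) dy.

Let I denote the integral. Integrate by parts with u = cos(y), dv = exp(3*y) dy, so v = exp(3*y)/3: I = exp(3*y)*cos(y)/3 + (1/3)·∫ exp(3*y)*sin(y) dy.
Apply parts again with u = sin(y), dv = exp(3*y) dy: ∫ exp(3*y)*sin(y) dy = exp(3*y)*sin(y)/3 − (1/3)·I. Substituting back brings back I: I = exp(3*y)*sin(y)/9 + exp(3*y)*cos(y)/3 − (1/9)·I.
Solving for I: (1 + 1/9)·I equals the remaining terms, so I = (9/10)·(exp(3*y)*sin(y)/9 + exp(3*y)*cos(y)/3).

exp(3*y)*sin(y)/10 + 3*exp(3*y)*cos(y)/10 + C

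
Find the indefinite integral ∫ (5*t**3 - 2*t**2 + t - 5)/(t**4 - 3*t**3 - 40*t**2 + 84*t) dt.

Factor the denominator: t*(t - 7)*(t - 2)*(t + 6).
Partial-fraction decomposition: 1163/(624*(t + 6)) - 29/(80*(t - 2)) + 1619/(455*(t - 7)) - 5/(84*t).
Integrate each term: A/(t−a) contributes A·log|t−a|.

-5*log(t)/84 + 1619*log(t - 7)/455 - 29*log(t - 2)/80 + 1163*log(t + 6)/624 + C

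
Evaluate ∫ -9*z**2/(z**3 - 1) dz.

Let u = z**3 - 1, so du = (3*z**2) dz.
Rewriting, the integral becomes -3·∫ 1/u du = -3·log(u).
Substituting back, u = z**3 - 1.

-3*log(z**3 - 1) + C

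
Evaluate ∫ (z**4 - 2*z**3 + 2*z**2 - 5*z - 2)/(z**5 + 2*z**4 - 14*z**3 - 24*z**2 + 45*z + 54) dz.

7*log(z - 3)/36 + 4*log(z - 2)/75 + log(z + 1)/6 + 527*log(z + 3)/900 + 83/(30*z + 90) + C

Factor the denominator: (z - 3)*(z - 2)*(z + 1)*(z + 3)**2.
Partial-fraction decomposition: 527/(900*(z + 3)) - 83/(30*(z + 3)**2) + 1/(6*(z + 1)) + 4/(75*(z - 2)) + 7/(36*(z - 3)).
Integrate each term; A/(z−a) gives A·log|z−a|; A/(z−a)² gives −A/(z−a).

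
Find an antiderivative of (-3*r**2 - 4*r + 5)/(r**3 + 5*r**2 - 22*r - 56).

-59*log(r - 4)/66 - log(r + 2)/30 - 114*log(r + 7)/55 + C

Factor the denominator: (r - 4)*(r + 2)*(r + 7).
Partial-fraction decomposition: -114/(55*(r + 7)) - 1/(30*(r + 2)) - 59/(66*(r - 4)).
Integrate each term: A/(r−a) contributes A·log|r−a|.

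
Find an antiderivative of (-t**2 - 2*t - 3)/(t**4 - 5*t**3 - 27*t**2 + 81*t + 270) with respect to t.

Factor the denominator: (t - 6)*(t - 5)*(t + 3)**2.
Partial-fraction decomposition: 31/(864*(t + 3)) - 1/(12*(t + 3)**2) + 19/(32*(t - 5)) - 17/(27*(t - 6)).
Integrate each term; A/(t−a) gives A·log|t−a|; A/(t−a)² gives −A/(t−a).

-17*log(t - 6)/27 + 19*log(t - 5)/32 + 31*log(t + 3)/864 + 1/(12*t + 36) + C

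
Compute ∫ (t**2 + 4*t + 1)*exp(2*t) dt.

Use integration by parts with u = t**2 + 4*t + 1, dv = exp(2*t) dt, so v = exp(2*t)/2.
Apply parts 2 times (tabular method): alternate signs, differentiate u down to 0, integrate dv up.

(2*t**2 + 6*t - 1)*exp(2*t)/4 + C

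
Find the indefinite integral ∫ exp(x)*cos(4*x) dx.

Let I denote the integral. Integrate by parts with u = cos(4*x), dv = exp(x) dx, so v = exp(x): I = exp(x)*cos(4*x) + 4·∫ exp(x)*sin(4*x) dx.
Apply parts again with u = sin(4*x), dv = exp(x) dx: ∫ exp(x)*sin(4*x) dx = exp(x)*sin(4*x) − 4·I. Substituting back brings back I: I = 4*exp(x)*sin(4*x) + exp(x)*cos(4*x) − 16·I.
Solving for I: (1 + 16)·I equals the remaining terms, so I = (1/17)·(4*exp(x)*sin(4*x) + exp(x)*cos(4*x)).

4*exp(x)*sin(4*x)/17 + exp(x)*cos(4*x)/17 + C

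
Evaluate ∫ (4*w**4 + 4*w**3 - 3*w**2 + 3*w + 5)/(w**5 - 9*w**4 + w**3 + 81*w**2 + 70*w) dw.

Factor the denominator: w*(w - 7)*(w - 5)*(w + 1)*(w + 2).
Partial-fraction decomposition: 19/(126*(w + 2)) + 1/(48*(w + 1)) - 589/(84*(w - 5)) + 10855/(1008*(w - 7)) + 1/(14*w).
Integrate each term: A/(w−a) contributes A·log|w−a|.

log(w)/14 + 10855*log(w - 7)/1008 - 589*log(w - 5)/84 + log(w + 1)/48 + 19*log(w + 2)/126 + C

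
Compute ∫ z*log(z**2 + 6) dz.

z**2*log(z**2 + 6)/2 - z**2/2 + 3*log(z**2 + 6) + C

Let u = z**2 + 6, so du = (2*z) dz.
The integral becomes (1/2)·∫ log(u) du; integrate by parts with u′=log(u), dv′=du.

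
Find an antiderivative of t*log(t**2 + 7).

Let u = t**2 + 7, so du = (2*t) dt.
The integral becomes (1/2)·∫ log(u) du; integrate by parts with u′=log(u), dv′=du.

t**2*log(t**2 + 7)/2 - t**2/2 + 7*log(t**2 + 7)/2 + C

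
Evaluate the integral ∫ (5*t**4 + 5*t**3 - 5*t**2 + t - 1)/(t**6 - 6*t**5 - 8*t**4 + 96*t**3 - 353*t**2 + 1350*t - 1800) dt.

Factor the denominator: (t - 5)*(t - 4)*(t - 2)*(t + 5)*(t**2 + 9).
Partial-fraction decomposition: -(2738*t + 1927)/(11050*(t**2 + 9)) - 2369/(21420*(t + 5)) + 101/(546*(t - 2)) - 1523/(450*(t - 4)) + 3629/(1020*(t - 5)).
Integrate each term; A/(t−a) gives A·log|t−a|; the (Bt+D)/(t²+p²) term gives a log and an atan.

3629*log(t - 5)/1020 - 1523*log(t - 4)/450 + 101*log(t - 2)/546 - 2369*log(t + 5)/21420 - 1369*log(t**2 + 9)/11050 - 1927*atan(t/3)/33150 + C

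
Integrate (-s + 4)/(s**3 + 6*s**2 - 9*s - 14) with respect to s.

2*log(s - 2)/27 - 5*log(s + 1)/18 + 11*log(s + 7)/54 + C

Factor the denominator: (s - 2)*(s + 1)*(s + 7).
Partial-fraction decomposition: 11/(54*(s + 7)) - 5/(18*(s + 1)) + 2/(27*(s - 2)).
Integrate each term: A/(s−a) contributes A·log|s−a|.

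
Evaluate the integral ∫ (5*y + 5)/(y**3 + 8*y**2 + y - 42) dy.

Factor the denominator: (y - 2)*(y + 3)*(y + 7).
Partial-fraction decomposition: -5/(6*(y + 7)) + 1/(2*(y + 3)) + 1/(3*(y - 2)).
Integrate each term: A/(y−a) contributes A·log|y−a|.

log(y - 2)/3 + log(y + 3)/2 - 5*log(y + 7)/6 + C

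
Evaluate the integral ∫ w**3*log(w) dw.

Use integration by parts with u = log(w), dv = w**3 dw.
Then du = 1/w dw and v = w**4/4.

w**4*log(w)/4 - w**4/16 + C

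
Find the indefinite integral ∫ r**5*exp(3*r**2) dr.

Let u = r², du = 2r dr; rewrite as (1/2)∫ u^2·exp(3u) du.
Now integrate by parts 2 times.

(9*r**4 - 6*r**2 + 2)*exp(3*r**2)/54 + C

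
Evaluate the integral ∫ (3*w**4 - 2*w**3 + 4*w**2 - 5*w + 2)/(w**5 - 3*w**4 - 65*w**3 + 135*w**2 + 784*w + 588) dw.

Factor the denominator: (w - 7)*(w - 6)*(w + 1)*(w + 2)*(w + 7).
Partial-fraction decomposition: 4061/(2730*(w + 7)) - 23/(90*(w + 2)) + 1/(21*(w + 1)) - 893/(182*(w - 6)) + 835/(126*(w - 7)).
Integrate each term: A/(w−a) contributes A·log|w−a|.

835*log(w - 7)/126 - 893*log(w - 6)/182 + log(w + 1)/21 - 23*log(w + 2)/90 + 4061*log(w + 7)/2730 + C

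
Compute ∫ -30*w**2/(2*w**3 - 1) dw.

-5*log(2*w**3 - 1) + C

Let u = 2*w**3 - 1, so du = (6*w**2) dw.
Rewriting, the integral becomes -5·∫ 1/u du = -5·log(u).
Substituting back, u = 2*w**3 - 1.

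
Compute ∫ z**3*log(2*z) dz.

Use integration by parts with u = log(2*z), dv = z**3 dz.
Then du = 1/z dz and v = z**4/4.

z**4*(log(z) + log(2))/4 - z**4/16 + C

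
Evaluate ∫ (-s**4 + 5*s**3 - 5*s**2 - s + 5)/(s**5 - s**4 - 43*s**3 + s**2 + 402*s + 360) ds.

Factor the denominator: (s - 6)*(s - 4)*(s + 1)*(s + 3)*(s + 5).
Partial-fraction decomposition: -455/(264*(s + 5)) + 253/(252*(s + 3)) - 1/(56*(s + 1)) + 1/(42*(s - 4)) - 397/(1386*(s - 6)).
Integrate each term: A/(s−a) contributes A·log|s−a|.

-397*log(s - 6)/1386 + log(s - 4)/42 - log(s + 1)/56 + 253*log(s + 3)/252 - 455*log(s + 5)/264 + C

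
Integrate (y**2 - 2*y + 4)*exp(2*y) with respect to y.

Use integration by parts with u = y**2 - 2*y + 4, dv = exp(2*y) dy, so v = exp(2*y)/2.
Apply parts 2 times (tabular method): alternate signs, differentiate u down to 0, integrate dv up.

(2*y**2 - 6*y + 11)*exp(2*y)/4 + C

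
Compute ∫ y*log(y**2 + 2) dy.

y**2*log(y**2 + 2)/2 - y**2/2 + log(y**2 + 2) + C

Let u = y**2 + 2, so du = (2*y) dy.
The integral becomes (1/2)·∫ log(u) du; integrate by parts with u′=log(u), dv′=du.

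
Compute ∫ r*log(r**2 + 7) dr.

r**2*log(r**2 + 7)/2 - r**2/2 + 7*log(r**2 + 7)/2 + C

Let u = r**2 + 7, so du = (2*r) dr.
The integral becomes (1/2)·∫ log(u) du; integrate by parts with u′=log(u), dv′=du.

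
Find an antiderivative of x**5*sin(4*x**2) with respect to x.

-x**4*cos(4*x**2)/8 + x**2*sin(4*x**2)/16 + cos(4*x**2)/64 + C

Let u = x², du = 2x dx; rewrite as (1/2)∫ u^2·sin(4u) du.
Now integrate by parts 2 times.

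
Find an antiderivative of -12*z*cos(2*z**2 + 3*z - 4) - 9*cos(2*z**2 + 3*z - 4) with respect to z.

-3*sin(2*z**2 + 3*z - 4) + C

Let u = 2*z**2 + 3*z - 4, so du = (4*z + 3) dz.
Rewriting, the integral becomes -3·∫ cos(u) du = -3·sin(u).
Substituting back, u = 2*z**2 + 3*z - 4.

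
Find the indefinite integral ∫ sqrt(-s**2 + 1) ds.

s*sqrt(-s**2 + 1)/2 + asin(s)/2 + C

Substitute s = sin(θ), so ds = cos(θ) dθ and the radical becomes sqrt(-s**2 + 1) = cos(θ) by the Pythagorean identity.
Integrate the resulting trig expression in θ, then back-substitute θ = asin(s), sin(θ) = s, cos(θ) = sqrt(-s**2 + 1) (absorbing any constant into C).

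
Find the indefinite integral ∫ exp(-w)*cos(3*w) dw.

3*exp(-w)*sin(3*w)/10 - exp(-w)*cos(3*w)/10 + C

Let I denote the integral. Integrate by parts with u = cos(3*w), dv = exp(-w) dw, so v = -exp(-w): I = -exp(-w)*cos(3*w) − 3·∫ exp(-w)*sin(3*w) dw.
Apply parts again with u = sin(3*w), dv = exp(-w) dw: ∫ exp(-w)*sin(3*w) dw = -exp(-w)*sin(3*w) + 3·I. Substituting back brings back I: I = 3*exp(-w)*sin(3*w) - exp(-w)*cos(3*w) − 9·I.
Solving for I: (1 + 9)·I equals the remaining terms, so I = (1/10)·(3*exp(-w)*sin(3*w) - exp(-w)*cos(3*w)).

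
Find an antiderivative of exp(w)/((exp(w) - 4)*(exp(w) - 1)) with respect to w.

log(exp(w) - 4)/3 - log(exp(w) - 1)/3 + C

Let u = e^w, du = e^w dw.
The integral becomes ∫ du/((u-4)(u-1)); decompose into partial fractions.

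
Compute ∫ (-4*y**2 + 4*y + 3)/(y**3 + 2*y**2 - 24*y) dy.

Factor the denominator: y*(y - 4)*(y + 6).
Partial-fraction decomposition: -11/(4*(y + 6)) - 9/(8*(y - 4)) - 1/(8*y).
Integrate each term: A/(y−a) contributes A·log|y−a|.

-log(y)/8 - 9*log(y - 4)/8 - 11*log(y + 6)/4 + C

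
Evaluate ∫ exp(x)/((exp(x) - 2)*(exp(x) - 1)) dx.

Let u = e^x, du = e^x dx.
The integral becomes ∫ du/((u-1)(u-2)); decompose into partial fractions.

log(exp(x) - 2) - log(exp(x) - 1) + C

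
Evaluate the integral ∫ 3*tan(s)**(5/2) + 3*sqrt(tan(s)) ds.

2*tan(s)**(3/2) + C

Let u = tan(s), so du = (tan(s)**2 + 1) ds.
Rewriting, the integral becomes 3·∫ √u du = 3·(2/3)u^(3/2).
Substituting back, u = tan(s).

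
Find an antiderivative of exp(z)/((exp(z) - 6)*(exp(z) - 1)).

log(exp(z) - 6)/5 - log(exp(z) - 1)/5 + C

Let u = e^z, du = e^z dz.
The integral becomes ∫ du/((u-6)(u-1)); decompose into partial fractions.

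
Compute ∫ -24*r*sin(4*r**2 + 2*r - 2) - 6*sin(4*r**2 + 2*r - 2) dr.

3*cos(4*r**2 + 2*r - 2) + C

Let u = 4*r**2 + 2*r - 2, so du = (8*r + 2) dr.
Rewriting, the integral becomes -3·∫ sin(u) du = -3·-cos(u).
Substituting back, u = 4*r**2 + 2*r - 2.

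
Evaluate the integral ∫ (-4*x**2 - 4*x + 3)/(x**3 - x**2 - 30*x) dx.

Factor the denominator: x*(x - 6)*(x + 5).
Partial-fraction decomposition: -7/(5*(x + 5)) - 5/(2*(x - 6)) - 1/(10*x).
Integrate each term: A/(x−a) contributes A·log|x−a|.

-log(x)/10 - 5*log(x - 6)/2 - 7*log(x + 5)/5 + C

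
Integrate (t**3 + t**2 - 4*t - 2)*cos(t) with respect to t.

t**3*sin(t) + t**2*sin(t) + 3*t**2*cos(t) - 10*t*sin(t) + 2*t*cos(t) - 4*sin(t) - 10*cos(t) + C

Use integration by parts with u = t**3 + t**2 - 4*t - 2, dv = cos(t) dt, so v = sin(t).
Apply parts 3 times (tabular method): alternate signs, differentiate u down to 0, integrate dv up.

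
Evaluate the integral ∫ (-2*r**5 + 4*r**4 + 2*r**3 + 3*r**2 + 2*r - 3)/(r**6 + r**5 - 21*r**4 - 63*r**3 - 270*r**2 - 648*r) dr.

log(r)/216 - 1091*log(r - 6)/2700 + 43*log(r + 3)/27 - 2981*log(r + 4)/1000 - 358*log(r**2 + 9)/3375 + 1438*atan(r/3)/3375 + C

Factor the denominator: r*(r - 6)*(r + 3)*(r + 4)*(r**2 + 9).
Partial-fraction decomposition: -2*(358*r - 2157)/(3375*(r**2 + 9)) - 2981/(1000*(r + 4)) + 43/(27*(r + 3)) - 1091/(2700*(r - 6)) + 1/(216*r).
Integrate each term; A/(r−a) gives A·log|r−a|; the (Br+D)/(r²+p²) term gives a log and an atan.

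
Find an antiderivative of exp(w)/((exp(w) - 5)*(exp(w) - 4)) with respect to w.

Let u = e^w, du = e^w dw.
The integral becomes ∫ du/((u-5)(u-4)); decompose into partial fractions.

log(exp(w) - 5) - log(exp(w) - 4) + C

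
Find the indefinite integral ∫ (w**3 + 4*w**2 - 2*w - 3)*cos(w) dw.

Use integration by parts with u = w**3 + 4*w**2 - 2*w - 3, dv = cos(w) dw, so v = sin(w).
Apply parts 3 times (tabular method): alternate signs, differentiate u down to 0, integrate dv up.

w**3*sin(w) + 4*w**2*sin(w) + 3*w**2*cos(w) - 8*w*sin(w) + 8*w*cos(w) - 11*sin(w) - 8*cos(w) + C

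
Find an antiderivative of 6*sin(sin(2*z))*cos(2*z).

Let u = sin(2*z), so du = (2*cos(2*z)) dz.
Rewriting, the integral becomes 3·∫ sin(u) du = 3·-cos(u).
Substituting back, u = sin(2*z).

-3*cos(sin(2*z)) + C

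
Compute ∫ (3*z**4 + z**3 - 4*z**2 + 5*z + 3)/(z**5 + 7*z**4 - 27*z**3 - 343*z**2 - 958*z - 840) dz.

Factor the denominator: (z - 7)*(z + 2)*(z + 3)*(z + 4)*(z + 5).
Partial-fraction decomposition: 407/(18*(z + 5)) - 623/(22*(z + 4)) + 42/(5*(z + 3)) - 17/(54*(z + 2)) + 1847/(2970*(z - 7)).
Integrate each term: A/(z−a) contributes A·log|z−a|.

1847*log(z - 7)/2970 - 17*log(z + 2)/54 + 42*log(z + 3)/5 - 623*log(z + 4)/22 + 407*log(z + 5)/18 + C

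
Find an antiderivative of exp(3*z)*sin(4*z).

3*exp(3*z)*sin(4*z)/25 - 4*exp(3*z)*cos(4*z)/25 + C

Let I denote the integral. Integrate by parts with u = sin(4*z), dv = exp(3*z) dz, so v = exp(3*z)/3: I = exp(3*z)*sin(4*z)/3 − (4/3)·∫ exp(3*z)*cos(4*z) dz.
Apply parts again with u = cos(4*z), dv = exp(3*z) dz: ∫ exp(3*z)*cos(4*z) dz = exp(3*z)*cos(4*z)/3 + (4/3)·I. Substituting back brings back I: I = exp(3*z)*sin(4*z)/3 - 4*exp(3*z)*cos(4*z)/9 − (16/9)·I.
Solving for I: (1 + 16/9)·I equals the remaining terms, so I = (9/25)·(exp(3*z)*sin(4*z)/3 - 4*exp(3*z)*cos(4*z)/9).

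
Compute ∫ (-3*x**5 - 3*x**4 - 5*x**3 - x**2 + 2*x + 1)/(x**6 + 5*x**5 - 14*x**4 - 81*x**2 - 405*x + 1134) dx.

Factor the denominator: (x - 3)*(x - 2)*(x + 3)*(x + 7)*(x**2 + 9).
Partial-fraction decomposition: -(5673*x - 3461)/(13572*(x**2 + 9)) - 14957/(6960*(x + 7)) + 607/(2160*(x + 3)) + 61/(195*(x - 2)) - 1109/(1080*(x - 3)).
Integrate each term; A/(x−a) gives A·log|x−a|; the (Bx+D)/(x²+p²) term gives a log and an atan.

-1109*log(x - 3)/1080 + 61*log(x - 2)/195 + 607*log(x + 3)/2160 - 14957*log(x + 7)/6960 - 1891*log(x**2 + 9)/9048 + 3461*atan(x/3)/40716 + C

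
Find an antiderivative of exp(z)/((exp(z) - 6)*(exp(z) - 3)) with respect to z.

log(exp(z) - 6)/3 - log(exp(z) - 3)/3 + C

Let u = e^z, du = e^z dz.
The integral becomes ∫ du/((u-3)(u-6)); decompose into partial fractions.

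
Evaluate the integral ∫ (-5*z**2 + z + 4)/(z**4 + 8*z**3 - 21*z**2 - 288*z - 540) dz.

-85*log(z - 6)/594 + 22*log(z + 3)/27 - 63*log(z + 5)/11 + 91*log(z + 6)/18 + C

Factor the denominator: (z - 6)*(z + 3)*(z + 5)*(z + 6).
Partial-fraction decomposition: 91/(18*(z + 6)) - 63/(11*(z + 5)) + 22/(27*(z + 3)) - 85/(594*(z - 6)).
Integrate each term: A/(z−a) contributes A·log|z−a|.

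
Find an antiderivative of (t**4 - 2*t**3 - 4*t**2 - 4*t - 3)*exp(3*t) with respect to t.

(27*t**4 - 90*t**3 - 18*t**2 - 96*t - 49)*exp(3*t)/81 + C

Use integration by parts with u = t**4 - 2*t**3 - 4*t**2 - 4*t - 3, dv = exp(3*t) dt, so v = exp(3*t)/3.
Apply parts 4 times (tabular method): alternate signs, differentiate u down to 0, integrate dv up.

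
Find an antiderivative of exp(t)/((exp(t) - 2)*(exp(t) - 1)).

log(exp(t) - 2) - log(exp(t) - 1) + C

Let u = e^t, du = e^t dt.
The integral becomes ∫ du/((u-2)(u-1)); decompose into partial fractions.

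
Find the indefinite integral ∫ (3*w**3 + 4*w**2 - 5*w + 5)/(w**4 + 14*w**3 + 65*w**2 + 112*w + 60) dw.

11*log(w + 1)/20 - 7*log(w + 2)/12 - 245*log(w + 5)/12 + 469*log(w + 6)/20 + C

Factor the denominator: (w + 1)*(w + 2)*(w + 5)*(w + 6).
Partial-fraction decomposition: 469/(20*(w + 6)) - 245/(12*(w + 5)) - 7/(12*(w + 2)) + 11/(20*(w + 1)).
Integrate each term: A/(w−a) contributes A·log|w−a|.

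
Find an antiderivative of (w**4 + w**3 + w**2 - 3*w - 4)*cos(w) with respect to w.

Use integration by parts with u = w**4 + w**3 + w**2 - 3*w - 4, dv = cos(w) dw, so v = sin(w).
Apply parts 4 times (tabular method): alternate signs, differentiate u down to 0, integrate dv up.

w**4*sin(w) + w**3*sin(w) + 4*w**3*cos(w) - 11*w**2*sin(w) + 3*w**2*cos(w) - 9*w*sin(w) - 22*w*cos(w) + 18*sin(w) - 9*cos(w) + C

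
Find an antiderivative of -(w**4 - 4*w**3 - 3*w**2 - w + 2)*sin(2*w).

w**4*cos(2*w)/2 - w**3*sin(2*w) - 2*w**3*cos(2*w) + 3*w**2*sin(2*w) - 3*w**2*cos(2*w) + 3*w*sin(2*w) + 5*w*cos(2*w)/2 - 5*sin(2*w)/4 + 5*cos(2*w)/2 + C

Use integration by parts with u = w**4 - 4*w**3 - 3*w**2 - w + 2, dv = -sin(2*w) dw, so v = cos(2*w)/2.
Apply parts 4 times (tabular method): alternate signs, differentiate u down to 0, integrate dv up.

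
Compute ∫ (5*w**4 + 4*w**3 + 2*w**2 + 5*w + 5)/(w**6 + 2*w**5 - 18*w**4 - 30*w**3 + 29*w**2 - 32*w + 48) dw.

Factor the denominator: (w - 4)*(w - 1)*(w + 3)*(w + 4)*(w**2 + 1).
Partial-fraction decomposition: (2*w + 3)/(34*(w**2 + 1)) - 1041/(680*(w + 4)) + 61/(56*(w + 3)) - 7/(40*(w - 1)) + 531/(952*(w - 4)).
Integrate each term; A/(w−a) gives A·log|w−a|; the (Bw+D)/(w²+p²) term gives a log and an atan.

531*log(w - 4)/952 - 7*log(w - 1)/40 + 61*log(w + 3)/56 - 1041*log(w + 4)/680 + log(w**2 + 1)/34 + 3*atan(w)/34 + C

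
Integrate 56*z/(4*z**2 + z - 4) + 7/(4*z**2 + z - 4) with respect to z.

Let u = 4*z**2 + z - 4, so du = (8*z + 1) dz.
Rewriting, the integral becomes 7·∫ 1/u du = 7·log(u).
Substituting back, u = 4*z**2 + z - 4.

7*log(4*z**2 + z - 4) + C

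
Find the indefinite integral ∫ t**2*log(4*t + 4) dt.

Use integration by parts with u = log(4*t + 4), dv = t**2 dt.
Then du = 4/(4*t + 4) dt and v = t**3/3.

t**3*log(4*t + 4)/3 - t**3/9 + t**2/6 - t/3 + log(t + 1)/3 + C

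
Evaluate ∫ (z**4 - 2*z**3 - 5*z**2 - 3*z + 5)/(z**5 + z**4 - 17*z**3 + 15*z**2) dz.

Factor the denominator: z**2*(z - 3)*(z - 1)*(z + 5).
Partial-fraction decomposition: 77/(120*(z + 5)) + 1/(3*(z - 1)) - 11/(72*(z - 3)) + 8/(45*z) + 1/(3*z**2).
Integrate each term; A/(z−a) gives A·log|z−a|; A/(z−a)² gives −A/(z−a).

8*log(z)/45 - 11*log(z - 3)/72 + log(z - 1)/3 + 77*log(z + 5)/120 - 1/(3*z) + C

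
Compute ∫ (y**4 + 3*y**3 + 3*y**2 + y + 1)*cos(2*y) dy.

y**4*sin(2*y)/2 + 3*y**3*sin(2*y)/2 + y**3*cos(2*y) + 9*y**2*cos(2*y)/4 - 7*y*sin(2*y)/4 + sin(2*y)/2 - 7*cos(2*y)/8 + C

Use integration by parts with u = y**4 + 3*y**3 + 3*y**2 + y + 1, dv = cos(2*y) dy, so v = sin(2*y)/2.
Apply parts 4 times (tabular method): alternate signs, differentiate u down to 0, integrate dv up.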